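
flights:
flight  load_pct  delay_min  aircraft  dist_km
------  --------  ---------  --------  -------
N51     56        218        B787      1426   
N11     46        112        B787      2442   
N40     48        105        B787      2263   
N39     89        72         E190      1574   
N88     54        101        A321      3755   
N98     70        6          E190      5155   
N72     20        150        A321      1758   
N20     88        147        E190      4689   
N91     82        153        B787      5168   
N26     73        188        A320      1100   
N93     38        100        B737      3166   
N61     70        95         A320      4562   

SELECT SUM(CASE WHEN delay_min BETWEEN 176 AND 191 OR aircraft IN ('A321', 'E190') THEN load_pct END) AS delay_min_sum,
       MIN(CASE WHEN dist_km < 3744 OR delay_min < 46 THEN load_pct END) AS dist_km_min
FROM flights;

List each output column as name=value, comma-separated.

delay_min_sum=394, dist_km_min=20

[delay_min_sum: delay_min BETWEEN 176 AND 191 OR aircraft IN ('A321', 'E190')]
flight=N51: ✗
flight=N11: ✗
flight=N40: ✗
flight=N39: ✓ → 89
flight=N88: ✓ → 54
flight=N98: ✓ → 70
flight=N72: ✓ → 20
flight=N20: ✓ → 88
flight=N91: ✗
flight=N26: ✓ → 73
flight=N93: ✗
flight=N61: ✗
delay_min_sum = 89 + 54 + 70 + 20 + 88 + 73 = 394
—
[dist_km_min: dist_km < 3744 OR delay_min < 46]
flight=N51: ✓ → 56
flight=N11: ✓ → 46
flight=N40: ✓ → 48
flight=N39: ✓ → 89
flight=N88: ✗
flight=N98: ✓ → 70
flight=N72: ✓ → 20
flight=N20: ✗
flight=N91: ✗
flight=N26: ✓ → 73
flight=N93: ✓ → 38
flight=N61: ✗
dist_km_min = MIN(56, 46, 48, 89, 70, 20, 73, 38) = 20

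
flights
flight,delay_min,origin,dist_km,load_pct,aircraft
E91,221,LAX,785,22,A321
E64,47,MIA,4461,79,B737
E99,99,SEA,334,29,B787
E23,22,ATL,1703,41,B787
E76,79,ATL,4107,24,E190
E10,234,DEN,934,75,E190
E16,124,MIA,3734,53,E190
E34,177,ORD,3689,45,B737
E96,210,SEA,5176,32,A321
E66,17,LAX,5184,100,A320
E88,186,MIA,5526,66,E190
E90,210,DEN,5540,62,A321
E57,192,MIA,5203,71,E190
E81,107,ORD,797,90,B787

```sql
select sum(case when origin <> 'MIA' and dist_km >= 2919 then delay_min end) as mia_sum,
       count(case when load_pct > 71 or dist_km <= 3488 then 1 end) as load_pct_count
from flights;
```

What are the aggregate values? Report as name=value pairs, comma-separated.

[mia_sum: origin <> 'MIA' and dist_km >= 2919]
flight=E91: ✗
flight=E64: ✗
flight=E99: ✗
flight=E23: ✗
flight=E76: ✓ → 79
flight=E10: ✗
flight=E16: ✗
flight=E34: ✓ → 177
flight=E96: ✓ → 210
flight=E66: ✓ → 17
flight=E88: ✗
flight=E90: ✓ → 210
flight=E57: ✗
flight=E81: ✗
mia_sum = 79 + 177 + 210 + 17 + 210 = 693
—
[load_pct_count: load_pct > 71 or dist_km <= 3488]
flight=E91: ✓ → 1
flight=E64: ✓ → 1
flight=E99: ✓ → 1
flight=E23: ✓ → 1
flight=E76: ✗
flight=E10: ✓ → 1
flight=E16: ✗
flight=E34: ✗
flight=E96: ✗
flight=E66: ✓ → 1
flight=E88: ✗
flight=E90: ✗
flight=E57: ✗
flight=E81: ✓ → 1
load_pct_count = COUNT(1, 1, 1, 1, 1, 1, 1) = 7

mia_sum=693, load_pct_count=7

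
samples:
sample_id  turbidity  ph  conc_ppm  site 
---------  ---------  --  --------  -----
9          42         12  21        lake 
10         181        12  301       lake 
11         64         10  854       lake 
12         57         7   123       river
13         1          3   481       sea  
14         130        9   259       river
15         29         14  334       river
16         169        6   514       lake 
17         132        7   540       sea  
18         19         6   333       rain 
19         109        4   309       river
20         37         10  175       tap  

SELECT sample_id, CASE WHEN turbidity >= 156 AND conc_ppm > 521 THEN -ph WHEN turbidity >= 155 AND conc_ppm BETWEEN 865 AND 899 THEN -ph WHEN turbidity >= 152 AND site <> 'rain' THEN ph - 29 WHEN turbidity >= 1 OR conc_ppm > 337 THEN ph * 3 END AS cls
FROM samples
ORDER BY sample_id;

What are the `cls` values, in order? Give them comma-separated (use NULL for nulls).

sample_id=9: turbidity >= 1 OR conc_ppm > 337 → 36
sample_id=10: turbidity >= 152 AND site <> 'rain' → -17
sample_id=11: turbidity >= 1 OR conc_ppm > 337 → 30
sample_id=12: turbidity >= 1 OR conc_ppm > 337 → 21
sample_id=13: turbidity >= 1 OR conc_ppm > 337 → 9
sample_id=14: turbidity >= 1 OR conc_ppm > 337 → 27
sample_id=15: turbidity >= 1 OR conc_ppm > 337 → 42
sample_id=16: turbidity >= 152 AND site <> 'rain' → -23
sample_id=17: turbidity >= 1 OR conc_ppm > 337 → 21
sample_id=18: turbidity >= 1 OR conc_ppm > 337 → 18
sample_id=19: turbidity >= 1 OR conc_ppm > 337 → 12
sample_id=20: turbidity >= 1 OR conc_ppm > 337 → 30

36, -17, 30, 21, 9, 27, 42, -23, 21, 18, 12, 30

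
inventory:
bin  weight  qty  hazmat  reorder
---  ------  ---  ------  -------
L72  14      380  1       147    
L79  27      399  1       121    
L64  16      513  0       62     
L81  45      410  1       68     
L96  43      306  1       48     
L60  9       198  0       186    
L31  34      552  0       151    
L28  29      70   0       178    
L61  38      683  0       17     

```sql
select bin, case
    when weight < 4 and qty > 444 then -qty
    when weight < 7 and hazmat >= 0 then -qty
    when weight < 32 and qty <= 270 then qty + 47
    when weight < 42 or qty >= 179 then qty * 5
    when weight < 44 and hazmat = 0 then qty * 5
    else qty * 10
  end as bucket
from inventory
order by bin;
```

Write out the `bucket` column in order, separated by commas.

bin=L28: weight < 32 and qty <= 270 → 117
bin=L31: weight < 42 or qty >= 179 → 2760
bin=L60: weight < 32 and qty <= 270 → 245
bin=L61: weight < 42 or qty >= 179 → 3415
bin=L64: weight < 42 or qty >= 179 → 2565
bin=L72: weight < 42 or qty >= 179 → 1900
bin=L79: weight < 42 or qty >= 179 → 1995
bin=L81: weight < 42 or qty >= 179 → 2050
bin=L96: weight < 42 or qty >= 179 → 1530

117, 2760, 245, 3415, 2565, 1900, 1995, 2050, 1530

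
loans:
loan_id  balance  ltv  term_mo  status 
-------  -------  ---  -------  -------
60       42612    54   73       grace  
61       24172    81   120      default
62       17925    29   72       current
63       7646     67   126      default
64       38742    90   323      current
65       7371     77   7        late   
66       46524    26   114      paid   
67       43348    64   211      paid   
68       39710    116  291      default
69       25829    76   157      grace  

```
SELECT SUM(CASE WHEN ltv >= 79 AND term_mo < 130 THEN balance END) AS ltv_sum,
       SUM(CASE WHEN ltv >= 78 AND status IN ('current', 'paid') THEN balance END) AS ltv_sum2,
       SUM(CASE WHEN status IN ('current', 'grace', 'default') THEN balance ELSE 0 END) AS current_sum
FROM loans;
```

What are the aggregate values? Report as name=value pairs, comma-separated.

ltv_sum=24172, ltv_sum2=38742, current_sum=196636

[ltv_sum: ltv >= 79 AND term_mo < 130]
loan_id=60: ✗
loan_id=61: ✓ → 24172
loan_id=62: ✗
loan_id=63: ✗
loan_id=64: ✗
loan_id=65: ✗
loan_id=66: ✗
loan_id=67: ✗
loan_id=68: ✗
loan_id=69: ✗
ltv_sum = 24172
—
[ltv_sum2: ltv >= 78 AND status IN ('current', 'paid')]
loan_id=60: ✗
loan_id=61: ✗
loan_id=62: ✗
loan_id=63: ✗
loan_id=64: ✓ → 38742
loan_id=65: ✗
loan_id=66: ✗
loan_id=67: ✗
loan_id=68: ✗
loan_id=69: ✗
ltv_sum2 = 38742
—
[current_sum: status IN ('current', 'grace', 'default')]
loan_id=60: ✓ → 42612
loan_id=61: ✓ → 24172
loan_id=62: ✓ → 17925
loan_id=63: ✓ → 7646
loan_id=64: ✓ → 38742
loan_id=65: ✗
loan_id=66: ✗
loan_id=67: ✗
loan_id=68: ✓ → 39710
loan_id=69: ✓ → 25829
current_sum = 42612 + 24172 + 17925 + 7646 + 38742 + 39710 + 25829 = 196636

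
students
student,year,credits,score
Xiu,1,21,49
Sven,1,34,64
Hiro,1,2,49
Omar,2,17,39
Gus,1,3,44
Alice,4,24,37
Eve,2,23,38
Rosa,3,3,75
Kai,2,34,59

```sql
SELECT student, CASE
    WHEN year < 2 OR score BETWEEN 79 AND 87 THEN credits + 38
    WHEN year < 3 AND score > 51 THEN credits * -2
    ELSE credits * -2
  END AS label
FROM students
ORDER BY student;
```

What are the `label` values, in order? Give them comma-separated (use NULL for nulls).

student=Alice: ELSE → -48
student=Eve: ELSE → -46
student=Gus: year < 2 OR score BETWEEN 79 AND 87 → 41
student=Hiro: year < 2 OR score BETWEEN 79 AND 87 → 40
student=Kai: year < 3 AND score > 51 → -68
student=Omar: ELSE → -34
student=Rosa: ELSE → -6
student=Sven: year < 2 OR score BETWEEN 79 AND 87 → 72
student=Xiu: year < 2 OR score BETWEEN 79 AND 87 → 59

-48, -46, 41, 40, -68, -34, -6, 72, 59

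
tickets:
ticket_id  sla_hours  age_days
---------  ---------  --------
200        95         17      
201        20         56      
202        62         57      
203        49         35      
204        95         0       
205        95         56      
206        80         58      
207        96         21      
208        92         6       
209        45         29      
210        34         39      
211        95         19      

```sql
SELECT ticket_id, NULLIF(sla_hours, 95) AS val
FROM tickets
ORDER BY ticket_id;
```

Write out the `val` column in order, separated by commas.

ticket_id=200: sla_hours=95 vs 95: equal → NULL
ticket_id=201: sla_hours=20 vs 95: differ → 20
ticket_id=202: sla_hours=62 vs 95: differ → 62
ticket_id=203: sla_hours=49 vs 95: differ → 49
ticket_id=204: sla_hours=95 vs 95: equal → NULL
ticket_id=205: sla_hours=95 vs 95: equal → NULL
ticket_id=206: sla_hours=80 vs 95: differ → 80
ticket_id=207: sla_hours=96 vs 95: differ → 96
ticket_id=208: sla_hours=92 vs 95: differ → 92
ticket_id=209: sla_hours=45 vs 95: differ → 45
ticket_id=210: sla_hours=34 vs 95: differ → 34
ticket_id=211: sla_hours=95 vs 95: equal → NULL

NULL, 20, 62, 49, NULL, NULL, 80, 96, 92, 45, 34, NULL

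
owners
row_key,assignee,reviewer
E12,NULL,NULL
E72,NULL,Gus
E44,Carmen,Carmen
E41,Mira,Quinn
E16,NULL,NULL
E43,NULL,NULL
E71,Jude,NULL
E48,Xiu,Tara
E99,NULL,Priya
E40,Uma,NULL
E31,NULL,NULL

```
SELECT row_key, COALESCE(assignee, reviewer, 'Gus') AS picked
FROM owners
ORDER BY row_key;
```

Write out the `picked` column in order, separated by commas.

row_key=E12: assignee=NULL, reviewer=NULL, → literal Gus → Gus
row_key=E16: assignee=NULL, reviewer=NULL, → literal Gus → Gus
row_key=E31: assignee=NULL, reviewer=NULL, → literal Gus → Gus
row_key=E40: assignee=Uma → Uma
row_key=E41: assignee=Mira → Mira
row_key=E43: assignee=NULL, reviewer=NULL, → literal Gus → Gus
row_key=E44: assignee=Carmen → Carmen
row_key=E48: assignee=Xiu → Xiu
row_key=E71: assignee=Jude → Jude
row_key=E72: assignee=NULL, reviewer=Gus → Gus
row_key=E99: assignee=NULL, reviewer=Priya → Priya

Gus, Gus, Gus, Uma, Mira, Gus, Carmen, Xiu, Jude, Gus, Priya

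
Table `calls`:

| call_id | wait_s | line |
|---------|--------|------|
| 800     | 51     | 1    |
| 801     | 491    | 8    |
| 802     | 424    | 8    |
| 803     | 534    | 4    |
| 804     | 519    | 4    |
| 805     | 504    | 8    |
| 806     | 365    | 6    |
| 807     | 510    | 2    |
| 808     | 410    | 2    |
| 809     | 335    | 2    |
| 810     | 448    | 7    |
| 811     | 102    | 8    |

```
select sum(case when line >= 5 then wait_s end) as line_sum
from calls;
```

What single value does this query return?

2334

call_id=800: ✗
call_id=801: ✓ → 491
call_id=802: ✓ → 424
call_id=803: ✗
call_id=804: ✗
call_id=805: ✓ → 504
call_id=806: ✓ → 365
call_id=807: ✗
call_id=808: ✗
call_id=809: ✗
call_id=810: ✓ → 448
call_id=811: ✓ → 102
line_sum = 491 + 424 + 504 + 365 + 448 + 102 = 2334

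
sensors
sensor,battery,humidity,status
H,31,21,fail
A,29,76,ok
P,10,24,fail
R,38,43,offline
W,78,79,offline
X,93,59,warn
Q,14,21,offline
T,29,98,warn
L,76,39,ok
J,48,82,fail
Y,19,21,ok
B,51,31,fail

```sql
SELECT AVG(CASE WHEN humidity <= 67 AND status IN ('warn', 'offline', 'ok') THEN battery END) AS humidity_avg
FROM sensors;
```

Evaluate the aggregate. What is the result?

48

sensor=H: ✗
sensor=A: ✗
sensor=P: ✗
sensor=R: ✓ → 38
sensor=W: ✗
sensor=X: ✓ → 93
sensor=Q: ✓ → 14
sensor=T: ✗
sensor=L: ✓ → 76
sensor=J: ✗
sensor=Y: ✓ → 19
sensor=B: ✗
humidity_avg = (38 + 93 + 14 + 76 + 19) / 5 = 48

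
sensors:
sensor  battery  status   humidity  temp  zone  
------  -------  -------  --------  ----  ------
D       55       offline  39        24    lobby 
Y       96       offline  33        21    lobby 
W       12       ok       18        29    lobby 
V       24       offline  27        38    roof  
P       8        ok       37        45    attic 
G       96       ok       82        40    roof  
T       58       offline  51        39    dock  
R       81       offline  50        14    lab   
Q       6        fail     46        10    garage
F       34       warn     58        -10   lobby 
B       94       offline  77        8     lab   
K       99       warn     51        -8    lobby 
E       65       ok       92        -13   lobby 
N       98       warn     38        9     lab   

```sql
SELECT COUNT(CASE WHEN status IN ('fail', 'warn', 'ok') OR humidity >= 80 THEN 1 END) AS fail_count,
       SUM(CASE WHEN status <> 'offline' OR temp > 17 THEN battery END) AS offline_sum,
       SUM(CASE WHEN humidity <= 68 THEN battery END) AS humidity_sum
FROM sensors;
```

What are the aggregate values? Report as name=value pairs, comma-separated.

fail_count=8, offline_sum=651, humidity_sum=571

[fail_count: status IN ('fail', 'warn', 'ok') OR humidity >= 80]
sensor=D: ✗
sensor=Y: ✗
sensor=W: ✓ → 1
sensor=V: ✗
sensor=P: ✓ → 1
sensor=G: ✓ → 1
sensor=T: ✗
sensor=R: ✗
sensor=Q: ✓ → 1
sensor=F: ✓ → 1
sensor=B: ✗
sensor=K: ✓ → 1
sensor=E: ✓ → 1
sensor=N: ✓ → 1
fail_count = COUNT(1, 1, 1, 1, 1, 1, 1, 1) = 8
—
[offline_sum: status <> 'offline' OR temp > 17]
sensor=D: ✓ → 55
sensor=Y: ✓ → 96
sensor=W: ✓ → 12
sensor=V: ✓ → 24
sensor=P: ✓ → 8
sensor=G: ✓ → 96
sensor=T: ✓ → 58
sensor=R: ✗
sensor=Q: ✓ → 6
sensor=F: ✓ → 34
sensor=B: ✗
sensor=K: ✓ → 99
sensor=E: ✓ → 65
sensor=N: ✓ → 98
offline_sum = 55 + 96 + 12 + 24 + 8 + 96 + 58 + 6 + 34 + 99 + 65 + 98 = 651
—
[humidity_sum: humidity <= 68]
sensor=D: ✓ → 55
sensor=Y: ✓ → 96
sensor=W: ✓ → 12
sensor=V: ✓ → 24
sensor=P: ✓ → 8
sensor=G: ✗
sensor=T: ✓ → 58
sensor=R: ✓ → 81
sensor=Q: ✓ → 6
sensor=F: ✓ → 34
sensor=B: ✗
sensor=K: ✓ → 99
sensor=E: ✗
sensor=N: ✓ → 98
humidity_sum = 55 + 96 + 12 + 24 + 8 + 58 + 81 + 6 + 34 + 99 + 98 = 571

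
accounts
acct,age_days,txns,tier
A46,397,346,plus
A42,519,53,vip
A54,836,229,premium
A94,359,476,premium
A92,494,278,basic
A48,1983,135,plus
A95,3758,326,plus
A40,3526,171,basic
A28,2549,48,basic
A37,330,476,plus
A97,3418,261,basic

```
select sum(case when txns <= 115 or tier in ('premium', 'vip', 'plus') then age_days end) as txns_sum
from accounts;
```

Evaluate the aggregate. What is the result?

acct=A46: ✓ → 397
acct=A42: ✓ → 519
acct=A54: ✓ → 836
acct=A94: ✓ → 359
acct=A92: ✗
acct=A48: ✓ → 1983
acct=A95: ✓ → 3758
acct=A40: ✗
acct=A28: ✓ → 2549
acct=A37: ✓ → 330
acct=A97: ✗
txns_sum = 397 + 519 + 836 + 359 + 1983 + 3758 + 2549 + 330 = 10731

10731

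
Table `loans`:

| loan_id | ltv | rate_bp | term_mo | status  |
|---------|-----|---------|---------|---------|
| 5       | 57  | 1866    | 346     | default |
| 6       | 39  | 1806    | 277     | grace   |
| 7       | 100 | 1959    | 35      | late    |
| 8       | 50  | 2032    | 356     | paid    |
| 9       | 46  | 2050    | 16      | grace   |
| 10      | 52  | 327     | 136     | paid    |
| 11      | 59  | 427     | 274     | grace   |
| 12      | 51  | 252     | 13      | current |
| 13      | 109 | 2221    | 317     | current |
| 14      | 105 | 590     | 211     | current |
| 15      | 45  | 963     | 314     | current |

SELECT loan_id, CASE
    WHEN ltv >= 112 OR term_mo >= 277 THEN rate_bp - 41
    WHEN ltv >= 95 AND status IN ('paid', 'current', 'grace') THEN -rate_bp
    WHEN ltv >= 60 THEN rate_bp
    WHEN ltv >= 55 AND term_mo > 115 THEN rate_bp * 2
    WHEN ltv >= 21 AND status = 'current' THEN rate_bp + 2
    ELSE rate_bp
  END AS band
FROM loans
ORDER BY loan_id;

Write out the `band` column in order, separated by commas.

loan_id=5: ltv >= 112 OR term_mo >= 277 → 1825
loan_id=6: ltv >= 112 OR term_mo >= 277 → 1765
loan_id=7: ltv >= 60 → 1959
loan_id=8: ltv >= 112 OR term_mo >= 277 → 1991
loan_id=9: ELSE → 2050
loan_id=10: ELSE → 327
loan_id=11: ltv >= 55 AND term_mo > 115 → 854
loan_id=12: ltv >= 21 AND status = 'current' → 254
loan_id=13: ltv >= 112 OR term_mo >= 277 → 2180
loan_id=14: ltv >= 95 AND status IN ('paid', 'current', 'grace') → -590
loan_id=15: ltv >= 112 OR term_mo >= 277 → 922

1825, 1765, 1959, 1991, 2050, 327, 854, 254, 2180, -590, 922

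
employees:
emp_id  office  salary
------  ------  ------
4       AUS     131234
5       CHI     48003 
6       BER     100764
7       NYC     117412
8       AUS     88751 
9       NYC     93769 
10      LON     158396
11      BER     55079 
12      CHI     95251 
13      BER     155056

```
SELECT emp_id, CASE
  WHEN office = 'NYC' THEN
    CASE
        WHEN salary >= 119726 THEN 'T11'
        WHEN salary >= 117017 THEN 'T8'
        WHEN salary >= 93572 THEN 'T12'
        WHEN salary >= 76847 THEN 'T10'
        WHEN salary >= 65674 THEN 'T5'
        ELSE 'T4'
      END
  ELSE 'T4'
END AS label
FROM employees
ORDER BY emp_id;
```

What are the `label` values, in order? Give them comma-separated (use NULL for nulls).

T4, T4, T4, T8, T4, T12, T4, T4, T4, T4

emp_id=4: office='AUS' → outer ELSE → T4
emp_id=5: office='CHI' → outer ELSE → T4
emp_id=6: office='BER' → outer ELSE → T4
emp_id=7: office='NYC' → inner[salary >= 117017] → T8
emp_id=8: office='AUS' → outer ELSE → T4
emp_id=9: office='NYC' → inner[salary >= 93572] → T12
emp_id=10: office='LON' → outer ELSE → T4
emp_id=11: office='BER' → outer ELSE → T4
emp_id=12: office='CHI' → outer ELSE → T4
emp_id=13: office='BER' → outer ELSE → T4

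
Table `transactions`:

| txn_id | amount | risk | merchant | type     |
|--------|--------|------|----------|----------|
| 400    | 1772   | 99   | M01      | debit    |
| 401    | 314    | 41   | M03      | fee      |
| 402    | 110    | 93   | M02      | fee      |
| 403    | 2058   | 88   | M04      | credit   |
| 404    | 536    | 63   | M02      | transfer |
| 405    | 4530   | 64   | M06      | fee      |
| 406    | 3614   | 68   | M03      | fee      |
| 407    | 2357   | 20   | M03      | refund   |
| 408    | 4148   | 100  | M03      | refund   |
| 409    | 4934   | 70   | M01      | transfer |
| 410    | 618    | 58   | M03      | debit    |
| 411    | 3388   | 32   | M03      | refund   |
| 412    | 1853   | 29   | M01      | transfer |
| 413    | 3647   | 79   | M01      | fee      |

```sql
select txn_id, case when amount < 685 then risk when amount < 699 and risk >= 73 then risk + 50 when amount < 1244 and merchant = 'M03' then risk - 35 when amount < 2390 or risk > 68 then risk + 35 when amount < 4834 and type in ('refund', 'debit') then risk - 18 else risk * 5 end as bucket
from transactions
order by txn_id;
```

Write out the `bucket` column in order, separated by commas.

134, 41, 93, 123, 63, 320, 340, 55, 135, 105, 58, 14, 64, 114

txn_id=400: amount < 2390 or risk > 68 → 134
txn_id=401: amount < 685 → 41
txn_id=402: amount < 685 → 93
txn_id=403: amount < 2390 or risk > 68 → 123
txn_id=404: amount < 685 → 63
txn_id=405: ELSE → 320
txn_id=406: ELSE → 340
txn_id=407: amount < 2390 or risk > 68 → 55
txn_id=408: amount < 2390 or risk > 68 → 135
txn_id=409: amount < 2390 or risk > 68 → 105
txn_id=410: amount < 685 → 58
txn_id=411: amount < 4834 and type in ('refund', 'debit') → 14
txn_id=412: amount < 2390 or risk > 68 → 64
txn_id=413: amount < 2390 or risk > 68 → 114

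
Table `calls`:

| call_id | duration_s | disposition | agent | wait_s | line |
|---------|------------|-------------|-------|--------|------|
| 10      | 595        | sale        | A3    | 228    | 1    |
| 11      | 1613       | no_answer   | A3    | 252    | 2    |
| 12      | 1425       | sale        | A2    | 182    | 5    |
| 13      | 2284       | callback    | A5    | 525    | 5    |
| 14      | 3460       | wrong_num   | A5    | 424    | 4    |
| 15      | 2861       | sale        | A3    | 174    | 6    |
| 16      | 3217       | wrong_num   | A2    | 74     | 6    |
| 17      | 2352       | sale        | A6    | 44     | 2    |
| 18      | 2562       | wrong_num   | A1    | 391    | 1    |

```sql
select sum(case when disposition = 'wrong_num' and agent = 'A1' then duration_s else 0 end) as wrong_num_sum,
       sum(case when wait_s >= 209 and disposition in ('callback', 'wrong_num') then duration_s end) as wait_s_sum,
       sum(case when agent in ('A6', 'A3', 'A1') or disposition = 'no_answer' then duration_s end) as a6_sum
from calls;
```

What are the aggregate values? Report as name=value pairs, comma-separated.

wrong_num_sum=2562, wait_s_sum=8306, a6_sum=9983

[wrong_num_sum: disposition = 'wrong_num' and agent = 'A1']
call_id=10: ✗
call_id=11: ✗
call_id=12: ✗
call_id=13: ✗
call_id=14: ✗
call_id=15: ✗
call_id=16: ✗
call_id=17: ✗
call_id=18: ✓ → 2562
wrong_num_sum = 2562
—
[wait_s_sum: wait_s >= 209 and disposition in ('callback', 'wrong_num')]
call_id=10: ✗
call_id=11: ✗
call_id=12: ✗
call_id=13: ✓ → 2284
call_id=14: ✓ → 3460
call_id=15: ✗
call_id=16: ✗
call_id=17: ✗
call_id=18: ✓ → 2562
wait_s_sum = 2284 + 3460 + 2562 = 8306
—
[a6_sum: agent in ('A6', 'A3', 'A1') or disposition = 'no_answer']
call_id=10: ✓ → 595
call_id=11: ✓ → 1613
call_id=12: ✗
call_id=13: ✗
call_id=14: ✗
call_id=15: ✓ → 2861
call_id=16: ✗
call_id=17: ✓ → 2352
call_id=18: ✓ → 2562
a6_sum = 595 + 1613 + 2861 + 2352 + 2562 = 9983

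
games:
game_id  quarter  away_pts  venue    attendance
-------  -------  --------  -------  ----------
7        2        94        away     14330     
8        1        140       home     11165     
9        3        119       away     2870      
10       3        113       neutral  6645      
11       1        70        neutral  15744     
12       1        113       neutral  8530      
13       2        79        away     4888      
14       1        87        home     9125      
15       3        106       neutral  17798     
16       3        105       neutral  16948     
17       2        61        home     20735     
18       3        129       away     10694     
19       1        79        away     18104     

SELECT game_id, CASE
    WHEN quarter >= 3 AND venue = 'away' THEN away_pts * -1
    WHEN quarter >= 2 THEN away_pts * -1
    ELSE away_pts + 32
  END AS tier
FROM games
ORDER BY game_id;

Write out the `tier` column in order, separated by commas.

-94, 172, -119, -113, 102, 145, -79, 119, -106, -105, -61, -129, 111

game_id=7: quarter >= 2 → -94
game_id=8: ELSE → 172
game_id=9: quarter >= 3 AND venue = 'away' → -119
game_id=10: quarter >= 2 → -113
game_id=11: ELSE → 102
game_id=12: ELSE → 145
game_id=13: quarter >= 2 → -79
game_id=14: ELSE → 119
game_id=15: quarter >= 2 → -106
game_id=16: quarter >= 2 → -105
game_id=17: quarter >= 2 → -61
game_id=18: quarter >= 3 AND venue = 'away' → -129
game_id=19: ELSE → 111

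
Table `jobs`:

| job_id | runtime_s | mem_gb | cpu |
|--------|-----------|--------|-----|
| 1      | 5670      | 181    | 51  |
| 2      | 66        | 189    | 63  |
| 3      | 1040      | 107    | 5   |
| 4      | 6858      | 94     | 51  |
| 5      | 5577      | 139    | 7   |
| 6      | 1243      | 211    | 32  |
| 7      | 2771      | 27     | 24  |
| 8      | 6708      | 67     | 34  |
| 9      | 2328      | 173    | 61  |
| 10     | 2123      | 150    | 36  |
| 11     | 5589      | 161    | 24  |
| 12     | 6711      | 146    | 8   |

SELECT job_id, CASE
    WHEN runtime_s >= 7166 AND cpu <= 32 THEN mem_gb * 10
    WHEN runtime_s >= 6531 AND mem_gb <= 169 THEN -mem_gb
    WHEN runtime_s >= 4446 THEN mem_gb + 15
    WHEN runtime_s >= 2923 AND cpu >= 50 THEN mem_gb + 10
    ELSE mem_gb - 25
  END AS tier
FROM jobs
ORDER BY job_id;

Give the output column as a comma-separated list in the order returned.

job_id=1: runtime_s >= 4446 → 196
job_id=2: ELSE → 164
job_id=3: ELSE → 82
job_id=4: runtime_s >= 6531 AND mem_gb <= 169 → -94
job_id=5: runtime_s >= 4446 → 154
job_id=6: ELSE → 186
job_id=7: ELSE → 2
job_id=8: runtime_s >= 6531 AND mem_gb <= 169 → -67
job_id=9: ELSE → 148
job_id=10: ELSE → 125
job_id=11: runtime_s >= 4446 → 176
job_id=12: runtime_s >= 6531 AND mem_gb <= 169 → -146

196, 164, 82, -94, 154, 186, 2, -67, 148, 125, 176, -146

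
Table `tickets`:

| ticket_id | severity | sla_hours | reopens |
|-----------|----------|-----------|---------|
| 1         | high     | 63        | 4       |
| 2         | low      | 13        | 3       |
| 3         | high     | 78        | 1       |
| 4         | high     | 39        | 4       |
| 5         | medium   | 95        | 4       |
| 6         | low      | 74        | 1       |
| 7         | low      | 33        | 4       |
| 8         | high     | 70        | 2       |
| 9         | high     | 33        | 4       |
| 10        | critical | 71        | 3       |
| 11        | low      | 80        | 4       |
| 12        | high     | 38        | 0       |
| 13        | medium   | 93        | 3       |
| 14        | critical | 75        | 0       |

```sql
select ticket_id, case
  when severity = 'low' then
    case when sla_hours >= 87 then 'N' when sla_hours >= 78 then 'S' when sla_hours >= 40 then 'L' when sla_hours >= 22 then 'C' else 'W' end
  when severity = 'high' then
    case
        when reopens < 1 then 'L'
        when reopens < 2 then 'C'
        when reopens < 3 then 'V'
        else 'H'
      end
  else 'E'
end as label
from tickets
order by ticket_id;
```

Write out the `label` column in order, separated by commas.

ticket_id=1: severity='high' → inner[ELSE] → H
ticket_id=2: severity='low' → inner[ELSE] → W
ticket_id=3: severity='high' → inner[reopens < 2] → C
ticket_id=4: severity='high' → inner[ELSE] → H
ticket_id=5: severity='medium' → outer ELSE → E
ticket_id=6: severity='low' → inner[sla_hours >= 40] → L
ticket_id=7: severity='low' → inner[sla_hours >= 22] → C
ticket_id=8: severity='high' → inner[reopens < 3] → V
ticket_id=9: severity='high' → inner[ELSE] → H
ticket_id=10: severity='critical' → outer ELSE → E
ticket_id=11: severity='low' → inner[sla_hours >= 78] → S
ticket_id=12: severity='high' → inner[reopens < 1] → L
ticket_id=13: severity='medium' → outer ELSE → E
ticket_id=14: severity='critical' → outer ELSE → E

H, W, C, H, E, L, C, V, H, E, S, L, E, E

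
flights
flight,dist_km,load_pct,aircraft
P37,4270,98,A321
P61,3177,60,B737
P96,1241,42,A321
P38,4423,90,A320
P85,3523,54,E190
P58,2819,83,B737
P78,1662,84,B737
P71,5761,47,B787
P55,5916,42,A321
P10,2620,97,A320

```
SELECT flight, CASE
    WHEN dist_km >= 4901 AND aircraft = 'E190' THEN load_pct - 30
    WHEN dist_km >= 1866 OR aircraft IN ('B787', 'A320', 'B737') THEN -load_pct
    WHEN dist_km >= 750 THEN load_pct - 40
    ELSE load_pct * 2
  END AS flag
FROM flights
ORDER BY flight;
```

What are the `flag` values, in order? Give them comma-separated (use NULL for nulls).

-97, -98, -90, -42, -83, -60, -47, -84, -54, 2

flight=P10: dist_km >= 1866 OR aircraft IN ('B787', 'A320', 'B737') → -97
flight=P37: dist_km >= 1866 OR aircraft IN ('B787', 'A320', 'B737') → -98
flight=P38: dist_km >= 1866 OR aircraft IN ('B787', 'A320', 'B737') → -90
flight=P55: dist_km >= 1866 OR aircraft IN ('B787', 'A320', 'B737') → -42
flight=P58: dist_km >= 1866 OR aircraft IN ('B787', 'A320', 'B737') → -83
flight=P61: dist_km >= 1866 OR aircraft IN ('B787', 'A320', 'B737') → -60
flight=P71: dist_km >= 1866 OR aircraft IN ('B787', 'A320', 'B737') → -47
flight=P78: dist_km >= 1866 OR aircraft IN ('B787', 'A320', 'B737') → -84
flight=P85: dist_km >= 1866 OR aircraft IN ('B787', 'A320', 'B737') → -54
flight=P96: dist_km >= 750 → 2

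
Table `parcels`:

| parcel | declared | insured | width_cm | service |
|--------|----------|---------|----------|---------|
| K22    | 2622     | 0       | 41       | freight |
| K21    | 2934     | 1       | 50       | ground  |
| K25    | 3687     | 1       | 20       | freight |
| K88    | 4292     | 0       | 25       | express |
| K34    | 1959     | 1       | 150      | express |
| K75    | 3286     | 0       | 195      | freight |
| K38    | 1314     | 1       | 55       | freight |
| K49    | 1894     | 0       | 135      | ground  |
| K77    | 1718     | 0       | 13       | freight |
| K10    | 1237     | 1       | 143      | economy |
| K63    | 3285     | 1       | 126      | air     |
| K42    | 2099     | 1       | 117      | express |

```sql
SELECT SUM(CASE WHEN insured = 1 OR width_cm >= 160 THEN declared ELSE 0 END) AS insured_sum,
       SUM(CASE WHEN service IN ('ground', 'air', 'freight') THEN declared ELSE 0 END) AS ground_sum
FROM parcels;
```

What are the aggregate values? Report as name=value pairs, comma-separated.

[insured_sum: insured = 1 OR width_cm >= 160]
parcel=K22: ✗
parcel=K21: ✓ → 2934
parcel=K25: ✓ → 3687
parcel=K88: ✗
parcel=K34: ✓ → 1959
parcel=K75: ✓ → 3286
parcel=K38: ✓ → 1314
parcel=K49: ✗
parcel=K77: ✗
parcel=K10: ✓ → 1237
parcel=K63: ✓ → 3285
parcel=K42: ✓ → 2099
insured_sum = 2934 + 3687 + 1959 + 3286 + 1314 + 1237 + 3285 + 2099 = 19801
—
[ground_sum: service IN ('ground', 'air', 'freight')]
parcel=K22: ✓ → 2622
parcel=K21: ✓ → 2934
parcel=K25: ✓ → 3687
parcel=K88: ✗
parcel=K34: ✗
parcel=K75: ✓ → 3286
parcel=K38: ✓ → 1314
parcel=K49: ✓ → 1894
parcel=K77: ✓ → 1718
parcel=K10: ✗
parcel=K63: ✓ → 3285
parcel=K42: ✗
ground_sum = 2622 + 2934 + 3687 + 3286 + 1314 + 1894 + 1718 + 3285 = 20740

insured_sum=19801, ground_sum=20740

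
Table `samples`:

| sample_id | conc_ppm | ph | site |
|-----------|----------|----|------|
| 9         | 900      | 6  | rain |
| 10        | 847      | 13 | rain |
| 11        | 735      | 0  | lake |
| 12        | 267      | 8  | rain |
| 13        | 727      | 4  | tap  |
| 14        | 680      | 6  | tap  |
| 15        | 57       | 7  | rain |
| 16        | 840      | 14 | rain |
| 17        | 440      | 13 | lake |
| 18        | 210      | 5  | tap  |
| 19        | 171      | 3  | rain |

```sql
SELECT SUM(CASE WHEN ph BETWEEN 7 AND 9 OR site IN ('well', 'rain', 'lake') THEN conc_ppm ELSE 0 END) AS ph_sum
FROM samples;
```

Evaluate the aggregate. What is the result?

4257

sample_id=9: ✓ → 900
sample_id=10: ✓ → 847
sample_id=11: ✓ → 735
sample_id=12: ✓ → 267
sample_id=13: ✗
sample_id=14: ✗
sample_id=15: ✓ → 57
sample_id=16: ✓ → 840
sample_id=17: ✓ → 440
sample_id=18: ✗
sample_id=19: ✓ → 171
ph_sum = 900 + 847 + 735 + 267 + 57 + 840 + 440 + 171 = 4257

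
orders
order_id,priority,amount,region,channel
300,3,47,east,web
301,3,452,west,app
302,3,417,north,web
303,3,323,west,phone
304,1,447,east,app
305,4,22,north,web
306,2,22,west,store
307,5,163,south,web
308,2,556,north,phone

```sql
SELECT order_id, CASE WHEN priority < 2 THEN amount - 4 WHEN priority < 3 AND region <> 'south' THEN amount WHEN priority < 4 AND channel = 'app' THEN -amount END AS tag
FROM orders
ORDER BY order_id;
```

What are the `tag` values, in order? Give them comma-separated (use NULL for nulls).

NULL, -452, NULL, NULL, 443, NULL, 22, NULL, 556

order_id=300: (no match → NULL) → NULL
order_id=301: priority < 4 AND channel = 'app' → -452
order_id=302: (no match → NULL) → NULL
order_id=303: (no match → NULL) → NULL
order_id=304: priority < 2 → 443
order_id=305: (no match → NULL) → NULL
order_id=306: priority < 3 AND region <> 'south' → 22
order_id=307: (no match → NULL) → NULL
order_id=308: priority < 3 AND region <> 'south' → 556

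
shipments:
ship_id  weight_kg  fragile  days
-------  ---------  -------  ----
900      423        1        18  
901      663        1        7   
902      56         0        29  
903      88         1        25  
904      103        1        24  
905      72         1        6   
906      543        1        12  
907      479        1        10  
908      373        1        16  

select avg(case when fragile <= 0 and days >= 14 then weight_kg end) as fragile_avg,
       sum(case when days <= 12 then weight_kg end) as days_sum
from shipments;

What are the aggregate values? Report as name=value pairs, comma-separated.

[fragile_avg: fragile <= 0 and days >= 14]
ship_id=900: ✗
ship_id=901: ✗
ship_id=902: ✓ → 56
ship_id=903: ✗
ship_id=904: ✗
ship_id=905: ✗
ship_id=906: ✗
ship_id=907: ✗
ship_id=908: ✗
fragile_avg = 56
—
[days_sum: days <= 12]
ship_id=900: ✗
ship_id=901: ✓ → 663
ship_id=902: ✗
ship_id=903: ✗
ship_id=904: ✗
ship_id=905: ✓ → 72
ship_id=906: ✓ → 543
ship_id=907: ✓ → 479
ship_id=908: ✗
days_sum = 663 + 72 + 543 + 479 = 1757

fragile_avg=56, days_sum=1757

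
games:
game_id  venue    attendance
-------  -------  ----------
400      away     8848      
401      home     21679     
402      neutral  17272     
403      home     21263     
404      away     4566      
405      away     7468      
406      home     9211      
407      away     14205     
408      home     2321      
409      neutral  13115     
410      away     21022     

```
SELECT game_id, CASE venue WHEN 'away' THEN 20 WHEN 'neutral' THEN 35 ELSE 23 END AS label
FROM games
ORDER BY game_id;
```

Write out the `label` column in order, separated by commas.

20, 23, 35, 23, 20, 20, 23, 20, 23, 35, 20

game_id=400: venue='away' → 20
game_id=401: ELSE → 23
game_id=402: venue='neutral' → 35
game_id=403: ELSE → 23
game_id=404: venue='away' → 20
game_id=405: venue='away' → 20
game_id=406: ELSE → 23
game_id=407: venue='away' → 20
game_id=408: ELSE → 23
game_id=409: venue='neutral' → 35
game_id=410: venue='away' → 20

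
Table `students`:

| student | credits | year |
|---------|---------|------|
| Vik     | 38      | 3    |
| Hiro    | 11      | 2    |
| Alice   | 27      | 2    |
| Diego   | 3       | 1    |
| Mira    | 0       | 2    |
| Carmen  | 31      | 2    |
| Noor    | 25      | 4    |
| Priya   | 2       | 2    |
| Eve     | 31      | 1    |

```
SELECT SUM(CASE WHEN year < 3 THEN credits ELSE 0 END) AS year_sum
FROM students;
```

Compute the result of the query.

105

student=Vik: ✗
student=Hiro: ✓ → 11
student=Alice: ✓ → 27
student=Diego: ✓ → 3
student=Mira: ✓ → 0
student=Carmen: ✓ → 31
student=Noor: ✗
student=Priya: ✓ → 2
student=Eve: ✓ → 31
year_sum = 11 + 27 + 3 + 31 + 2 + 31 = 105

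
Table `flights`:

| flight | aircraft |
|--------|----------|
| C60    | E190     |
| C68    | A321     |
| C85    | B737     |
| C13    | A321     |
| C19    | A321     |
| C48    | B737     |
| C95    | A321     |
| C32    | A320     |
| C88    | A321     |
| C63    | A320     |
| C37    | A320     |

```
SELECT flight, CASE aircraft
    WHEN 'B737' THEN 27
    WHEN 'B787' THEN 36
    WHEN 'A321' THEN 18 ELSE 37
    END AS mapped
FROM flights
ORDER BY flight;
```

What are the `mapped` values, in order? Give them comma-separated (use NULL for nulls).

18, 18, 37, 37, 27, 37, 37, 18, 27, 18, 18

flight=C13: aircraft='A321' → 18
flight=C19: aircraft='A321' → 18
flight=C32: ELSE → 37
flight=C37: ELSE → 37
flight=C48: aircraft='B737' → 27
flight=C60: ELSE → 37
flight=C63: ELSE → 37
flight=C68: aircraft='A321' → 18
flight=C85: aircraft='B737' → 27
flight=C88: aircraft='A321' → 18
flight=C95: aircraft='A321' → 18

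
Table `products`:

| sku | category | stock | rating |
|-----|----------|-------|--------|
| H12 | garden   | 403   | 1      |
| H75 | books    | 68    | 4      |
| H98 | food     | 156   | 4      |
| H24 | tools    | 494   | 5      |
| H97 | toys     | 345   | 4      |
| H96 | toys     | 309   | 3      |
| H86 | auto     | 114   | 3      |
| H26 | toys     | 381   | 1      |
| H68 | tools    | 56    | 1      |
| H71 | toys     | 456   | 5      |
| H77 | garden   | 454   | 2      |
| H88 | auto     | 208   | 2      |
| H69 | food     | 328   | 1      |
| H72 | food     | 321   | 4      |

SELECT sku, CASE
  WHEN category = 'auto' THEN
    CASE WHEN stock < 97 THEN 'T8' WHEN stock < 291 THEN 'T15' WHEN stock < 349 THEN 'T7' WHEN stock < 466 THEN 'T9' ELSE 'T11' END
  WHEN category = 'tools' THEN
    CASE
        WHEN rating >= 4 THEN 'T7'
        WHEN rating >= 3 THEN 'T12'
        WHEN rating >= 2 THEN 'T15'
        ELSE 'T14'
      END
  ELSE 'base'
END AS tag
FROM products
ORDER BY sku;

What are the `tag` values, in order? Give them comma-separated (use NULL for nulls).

sku=H12: category='garden' → outer ELSE → base
sku=H24: category='tools' → inner[rating >= 4] → T7
sku=H26: category='toys' → outer ELSE → base
sku=H68: category='tools' → inner[ELSE] → T14
sku=H69: category='food' → outer ELSE → base
sku=H71: category='toys' → outer ELSE → base
sku=H72: category='food' → outer ELSE → base
sku=H75: category='books' → outer ELSE → base
sku=H77: category='garden' → outer ELSE → base
sku=H86: category='auto' → inner[stock < 291] → T15
sku=H88: category='auto' → inner[stock < 291] → T15
sku=H96: category='toys' → outer ELSE → base
sku=H97: category='toys' → outer ELSE → base
sku=H98: category='food' → outer ELSE → base

base, T7, base, T14, base, base, base, base, base, T15, T15, base, base, base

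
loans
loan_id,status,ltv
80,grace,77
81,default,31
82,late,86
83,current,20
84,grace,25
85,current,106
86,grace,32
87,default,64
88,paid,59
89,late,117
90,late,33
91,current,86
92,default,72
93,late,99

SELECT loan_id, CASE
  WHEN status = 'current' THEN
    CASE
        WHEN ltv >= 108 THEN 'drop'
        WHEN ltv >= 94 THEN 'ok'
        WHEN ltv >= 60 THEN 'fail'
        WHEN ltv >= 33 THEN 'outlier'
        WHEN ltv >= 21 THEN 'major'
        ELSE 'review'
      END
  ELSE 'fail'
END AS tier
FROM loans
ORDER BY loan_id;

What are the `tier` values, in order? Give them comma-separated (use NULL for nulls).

loan_id=80: status='grace' → outer ELSE → fail
loan_id=81: status='default' → outer ELSE → fail
loan_id=82: status='late' → outer ELSE → fail
loan_id=83: status='current' → inner[ELSE] → review
loan_id=84: status='grace' → outer ELSE → fail
loan_id=85: status='current' → inner[ltv >= 94] → ok
loan_id=86: status='grace' → outer ELSE → fail
loan_id=87: status='default' → outer ELSE → fail
loan_id=88: status='paid' → outer ELSE → fail
loan_id=89: status='late' → outer ELSE → fail
loan_id=90: status='late' → outer ELSE → fail
loan_id=91: status='current' → inner[ltv >= 60] → fail
loan_id=92: status='default' → outer ELSE → fail
loan_id=93: status='late' → outer ELSE → fail

fail, fail, fail, review, fail, ok, fail, fail, fail, fail, fail, fail, fail, fail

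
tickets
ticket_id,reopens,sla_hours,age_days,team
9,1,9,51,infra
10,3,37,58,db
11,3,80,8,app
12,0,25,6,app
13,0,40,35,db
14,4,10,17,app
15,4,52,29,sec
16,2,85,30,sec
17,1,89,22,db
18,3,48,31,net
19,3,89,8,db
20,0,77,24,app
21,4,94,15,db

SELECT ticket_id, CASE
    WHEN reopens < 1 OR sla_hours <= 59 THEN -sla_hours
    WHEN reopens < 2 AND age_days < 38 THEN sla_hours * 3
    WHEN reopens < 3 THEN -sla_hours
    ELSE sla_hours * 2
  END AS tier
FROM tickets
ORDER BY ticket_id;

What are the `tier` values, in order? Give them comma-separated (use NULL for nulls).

-9, -37, 160, -25, -40, -10, -52, -85, 267, -48, 178, -77, 188

ticket_id=9: reopens < 1 OR sla_hours <= 59 → -9
ticket_id=10: reopens < 1 OR sla_hours <= 59 → -37
ticket_id=11: ELSE → 160
ticket_id=12: reopens < 1 OR sla_hours <= 59 → -25
ticket_id=13: reopens < 1 OR sla_hours <= 59 → -40
ticket_id=14: reopens < 1 OR sla_hours <= 59 → -10
ticket_id=15: reopens < 1 OR sla_hours <= 59 → -52
ticket_id=16: reopens < 3 → -85
ticket_id=17: reopens < 2 AND age_days < 38 → 267
ticket_id=18: reopens < 1 OR sla_hours <= 59 → -48
ticket_id=19: ELSE → 178
ticket_id=20: reopens < 1 OR sla_hours <= 59 → -77
ticket_id=21: ELSE → 188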